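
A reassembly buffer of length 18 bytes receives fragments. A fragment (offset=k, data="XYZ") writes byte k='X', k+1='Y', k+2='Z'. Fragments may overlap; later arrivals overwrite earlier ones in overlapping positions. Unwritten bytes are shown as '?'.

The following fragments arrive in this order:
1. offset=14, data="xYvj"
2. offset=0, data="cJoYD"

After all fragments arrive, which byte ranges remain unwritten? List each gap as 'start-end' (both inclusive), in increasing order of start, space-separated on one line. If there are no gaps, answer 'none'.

Fragment 1: offset=14 len=4
Fragment 2: offset=0 len=5
Gaps: 5-13

Answer: 5-13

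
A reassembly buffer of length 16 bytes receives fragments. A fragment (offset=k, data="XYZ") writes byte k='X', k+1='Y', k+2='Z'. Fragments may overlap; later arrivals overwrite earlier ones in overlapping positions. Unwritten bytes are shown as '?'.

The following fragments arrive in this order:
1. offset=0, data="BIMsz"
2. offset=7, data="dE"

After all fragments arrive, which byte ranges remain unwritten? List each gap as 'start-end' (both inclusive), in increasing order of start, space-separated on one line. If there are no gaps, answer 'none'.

Answer: 5-6 9-15

Derivation:
Fragment 1: offset=0 len=5
Fragment 2: offset=7 len=2
Gaps: 5-6 9-15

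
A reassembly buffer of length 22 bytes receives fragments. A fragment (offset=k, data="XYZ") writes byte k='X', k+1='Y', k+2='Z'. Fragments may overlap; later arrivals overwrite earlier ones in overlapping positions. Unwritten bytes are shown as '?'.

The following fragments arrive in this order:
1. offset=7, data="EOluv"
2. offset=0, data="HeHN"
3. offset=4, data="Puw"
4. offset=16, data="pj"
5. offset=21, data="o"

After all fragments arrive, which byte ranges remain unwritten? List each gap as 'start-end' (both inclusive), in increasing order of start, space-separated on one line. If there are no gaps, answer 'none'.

Answer: 12-15 18-20

Derivation:
Fragment 1: offset=7 len=5
Fragment 2: offset=0 len=4
Fragment 3: offset=4 len=3
Fragment 4: offset=16 len=2
Fragment 5: offset=21 len=1
Gaps: 12-15 18-20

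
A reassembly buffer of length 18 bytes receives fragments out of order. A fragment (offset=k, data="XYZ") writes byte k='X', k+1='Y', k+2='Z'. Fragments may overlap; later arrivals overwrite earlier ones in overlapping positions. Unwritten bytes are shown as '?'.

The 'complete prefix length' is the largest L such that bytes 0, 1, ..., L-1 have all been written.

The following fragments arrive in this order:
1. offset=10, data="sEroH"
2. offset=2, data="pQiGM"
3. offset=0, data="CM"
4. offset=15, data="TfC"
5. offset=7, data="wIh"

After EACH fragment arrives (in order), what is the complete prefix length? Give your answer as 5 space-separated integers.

Answer: 0 0 7 7 18

Derivation:
Fragment 1: offset=10 data="sEroH" -> buffer=??????????sEroH??? -> prefix_len=0
Fragment 2: offset=2 data="pQiGM" -> buffer=??pQiGM???sEroH??? -> prefix_len=0
Fragment 3: offset=0 data="CM" -> buffer=CMpQiGM???sEroH??? -> prefix_len=7
Fragment 4: offset=15 data="TfC" -> buffer=CMpQiGM???sEroHTfC -> prefix_len=7
Fragment 5: offset=7 data="wIh" -> buffer=CMpQiGMwIhsEroHTfC -> prefix_len=18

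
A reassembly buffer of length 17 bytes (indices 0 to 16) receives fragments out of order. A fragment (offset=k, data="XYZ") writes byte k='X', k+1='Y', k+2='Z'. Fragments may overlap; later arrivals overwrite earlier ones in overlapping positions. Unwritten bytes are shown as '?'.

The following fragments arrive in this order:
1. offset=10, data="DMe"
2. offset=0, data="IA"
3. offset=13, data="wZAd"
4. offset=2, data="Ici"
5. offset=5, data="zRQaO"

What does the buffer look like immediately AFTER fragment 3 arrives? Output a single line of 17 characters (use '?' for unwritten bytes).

Answer: IA????????DMewZAd

Derivation:
Fragment 1: offset=10 data="DMe" -> buffer=??????????DMe????
Fragment 2: offset=0 data="IA" -> buffer=IA????????DMe????
Fragment 3: offset=13 data="wZAd" -> buffer=IA????????DMewZAd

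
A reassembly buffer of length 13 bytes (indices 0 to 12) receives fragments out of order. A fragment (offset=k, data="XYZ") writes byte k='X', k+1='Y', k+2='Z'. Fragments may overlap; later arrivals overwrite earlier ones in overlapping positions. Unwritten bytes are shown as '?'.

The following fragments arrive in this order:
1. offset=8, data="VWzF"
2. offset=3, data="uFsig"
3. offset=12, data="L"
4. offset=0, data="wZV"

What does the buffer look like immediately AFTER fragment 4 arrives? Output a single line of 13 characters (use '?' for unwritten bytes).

Fragment 1: offset=8 data="VWzF" -> buffer=????????VWzF?
Fragment 2: offset=3 data="uFsig" -> buffer=???uFsigVWzF?
Fragment 3: offset=12 data="L" -> buffer=???uFsigVWzFL
Fragment 4: offset=0 data="wZV" -> buffer=wZVuFsigVWzFL

Answer: wZVuFsigVWzFL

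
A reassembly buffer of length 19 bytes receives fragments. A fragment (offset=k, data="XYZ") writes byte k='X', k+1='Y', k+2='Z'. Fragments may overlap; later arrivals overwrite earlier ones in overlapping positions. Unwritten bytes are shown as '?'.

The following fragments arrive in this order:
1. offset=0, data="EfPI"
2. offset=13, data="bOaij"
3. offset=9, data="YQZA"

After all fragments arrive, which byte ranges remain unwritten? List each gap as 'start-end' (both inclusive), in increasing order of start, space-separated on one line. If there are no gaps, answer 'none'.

Fragment 1: offset=0 len=4
Fragment 2: offset=13 len=5
Fragment 3: offset=9 len=4
Gaps: 4-8 18-18

Answer: 4-8 18-18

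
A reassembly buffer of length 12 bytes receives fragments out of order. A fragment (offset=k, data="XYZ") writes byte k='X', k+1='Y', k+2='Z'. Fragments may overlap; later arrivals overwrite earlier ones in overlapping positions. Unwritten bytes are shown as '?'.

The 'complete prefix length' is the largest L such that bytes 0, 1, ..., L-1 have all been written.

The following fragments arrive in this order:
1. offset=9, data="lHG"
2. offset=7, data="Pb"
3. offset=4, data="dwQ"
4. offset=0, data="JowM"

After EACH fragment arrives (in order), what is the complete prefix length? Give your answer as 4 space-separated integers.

Fragment 1: offset=9 data="lHG" -> buffer=?????????lHG -> prefix_len=0
Fragment 2: offset=7 data="Pb" -> buffer=???????PblHG -> prefix_len=0
Fragment 3: offset=4 data="dwQ" -> buffer=????dwQPblHG -> prefix_len=0
Fragment 4: offset=0 data="JowM" -> buffer=JowMdwQPblHG -> prefix_len=12

Answer: 0 0 0 12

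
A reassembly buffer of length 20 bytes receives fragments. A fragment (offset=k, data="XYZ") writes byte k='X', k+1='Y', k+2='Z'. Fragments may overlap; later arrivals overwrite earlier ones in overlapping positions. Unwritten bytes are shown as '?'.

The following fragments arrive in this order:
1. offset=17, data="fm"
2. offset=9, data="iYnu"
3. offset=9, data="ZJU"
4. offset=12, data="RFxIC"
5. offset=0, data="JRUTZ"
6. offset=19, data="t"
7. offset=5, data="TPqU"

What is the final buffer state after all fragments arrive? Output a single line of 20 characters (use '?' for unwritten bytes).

Answer: JRUTZTPqUZJURFxICfmt

Derivation:
Fragment 1: offset=17 data="fm" -> buffer=?????????????????fm?
Fragment 2: offset=9 data="iYnu" -> buffer=?????????iYnu????fm?
Fragment 3: offset=9 data="ZJU" -> buffer=?????????ZJUu????fm?
Fragment 4: offset=12 data="RFxIC" -> buffer=?????????ZJURFxICfm?
Fragment 5: offset=0 data="JRUTZ" -> buffer=JRUTZ????ZJURFxICfm?
Fragment 6: offset=19 data="t" -> buffer=JRUTZ????ZJURFxICfmt
Fragment 7: offset=5 data="TPqU" -> buffer=JRUTZTPqUZJURFxICfmt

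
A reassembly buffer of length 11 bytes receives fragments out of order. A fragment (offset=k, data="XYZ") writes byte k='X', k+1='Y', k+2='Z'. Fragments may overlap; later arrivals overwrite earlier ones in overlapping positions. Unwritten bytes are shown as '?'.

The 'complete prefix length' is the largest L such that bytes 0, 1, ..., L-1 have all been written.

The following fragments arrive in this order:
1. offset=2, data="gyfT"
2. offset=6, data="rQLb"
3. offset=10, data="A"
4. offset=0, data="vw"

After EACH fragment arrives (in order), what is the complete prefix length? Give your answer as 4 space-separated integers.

Fragment 1: offset=2 data="gyfT" -> buffer=??gyfT????? -> prefix_len=0
Fragment 2: offset=6 data="rQLb" -> buffer=??gyfTrQLb? -> prefix_len=0
Fragment 3: offset=10 data="A" -> buffer=??gyfTrQLbA -> prefix_len=0
Fragment 4: offset=0 data="vw" -> buffer=vwgyfTrQLbA -> prefix_len=11

Answer: 0 0 0 11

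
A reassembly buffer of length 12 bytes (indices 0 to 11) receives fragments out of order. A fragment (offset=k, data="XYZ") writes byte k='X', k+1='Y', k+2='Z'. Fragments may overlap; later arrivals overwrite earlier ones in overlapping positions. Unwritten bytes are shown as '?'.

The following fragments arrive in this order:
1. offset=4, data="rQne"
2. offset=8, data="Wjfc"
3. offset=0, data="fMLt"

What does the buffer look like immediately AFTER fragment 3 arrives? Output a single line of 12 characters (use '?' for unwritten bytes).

Answer: fMLtrQneWjfc

Derivation:
Fragment 1: offset=4 data="rQne" -> buffer=????rQne????
Fragment 2: offset=8 data="Wjfc" -> buffer=????rQneWjfc
Fragment 3: offset=0 data="fMLt" -> buffer=fMLtrQneWjfc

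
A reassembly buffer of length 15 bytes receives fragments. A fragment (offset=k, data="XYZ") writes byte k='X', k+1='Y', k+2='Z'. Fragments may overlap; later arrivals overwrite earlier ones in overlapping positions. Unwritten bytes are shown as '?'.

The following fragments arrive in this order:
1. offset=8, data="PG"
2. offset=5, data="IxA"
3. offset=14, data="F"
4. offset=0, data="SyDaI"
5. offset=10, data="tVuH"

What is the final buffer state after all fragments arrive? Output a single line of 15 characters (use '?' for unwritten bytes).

Answer: SyDaIIxAPGtVuHF

Derivation:
Fragment 1: offset=8 data="PG" -> buffer=????????PG?????
Fragment 2: offset=5 data="IxA" -> buffer=?????IxAPG?????
Fragment 3: offset=14 data="F" -> buffer=?????IxAPG????F
Fragment 4: offset=0 data="SyDaI" -> buffer=SyDaIIxAPG????F
Fragment 5: offset=10 data="tVuH" -> buffer=SyDaIIxAPGtVuHF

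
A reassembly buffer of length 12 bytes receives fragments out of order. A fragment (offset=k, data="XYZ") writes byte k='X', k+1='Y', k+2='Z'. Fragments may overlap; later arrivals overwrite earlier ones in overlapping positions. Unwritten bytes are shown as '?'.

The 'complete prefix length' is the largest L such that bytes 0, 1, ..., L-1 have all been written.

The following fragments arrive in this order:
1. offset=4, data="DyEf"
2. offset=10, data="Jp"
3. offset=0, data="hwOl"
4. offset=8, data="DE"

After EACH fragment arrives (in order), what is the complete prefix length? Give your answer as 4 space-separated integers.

Answer: 0 0 8 12

Derivation:
Fragment 1: offset=4 data="DyEf" -> buffer=????DyEf???? -> prefix_len=0
Fragment 2: offset=10 data="Jp" -> buffer=????DyEf??Jp -> prefix_len=0
Fragment 3: offset=0 data="hwOl" -> buffer=hwOlDyEf??Jp -> prefix_len=8
Fragment 4: offset=8 data="DE" -> buffer=hwOlDyEfDEJp -> prefix_len=12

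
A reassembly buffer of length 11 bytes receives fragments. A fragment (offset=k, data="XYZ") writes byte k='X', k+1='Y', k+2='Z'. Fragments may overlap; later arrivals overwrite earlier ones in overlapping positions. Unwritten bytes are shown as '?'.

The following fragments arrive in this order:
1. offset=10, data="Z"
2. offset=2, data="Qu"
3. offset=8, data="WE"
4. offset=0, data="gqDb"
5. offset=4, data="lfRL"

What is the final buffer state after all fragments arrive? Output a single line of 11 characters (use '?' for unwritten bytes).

Answer: gqDblfRLWEZ

Derivation:
Fragment 1: offset=10 data="Z" -> buffer=??????????Z
Fragment 2: offset=2 data="Qu" -> buffer=??Qu??????Z
Fragment 3: offset=8 data="WE" -> buffer=??Qu????WEZ
Fragment 4: offset=0 data="gqDb" -> buffer=gqDb????WEZ
Fragment 5: offset=4 data="lfRL" -> buffer=gqDblfRLWEZ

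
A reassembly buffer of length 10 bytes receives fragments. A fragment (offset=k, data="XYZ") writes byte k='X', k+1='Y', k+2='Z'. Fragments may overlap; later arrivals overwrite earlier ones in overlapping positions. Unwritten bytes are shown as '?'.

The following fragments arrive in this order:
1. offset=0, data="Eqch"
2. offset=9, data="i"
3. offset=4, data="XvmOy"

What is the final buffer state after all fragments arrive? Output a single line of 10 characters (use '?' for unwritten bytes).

Answer: EqchXvmOyi

Derivation:
Fragment 1: offset=0 data="Eqch" -> buffer=Eqch??????
Fragment 2: offset=9 data="i" -> buffer=Eqch?????i
Fragment 3: offset=4 data="XvmOy" -> buffer=EqchXvmOyi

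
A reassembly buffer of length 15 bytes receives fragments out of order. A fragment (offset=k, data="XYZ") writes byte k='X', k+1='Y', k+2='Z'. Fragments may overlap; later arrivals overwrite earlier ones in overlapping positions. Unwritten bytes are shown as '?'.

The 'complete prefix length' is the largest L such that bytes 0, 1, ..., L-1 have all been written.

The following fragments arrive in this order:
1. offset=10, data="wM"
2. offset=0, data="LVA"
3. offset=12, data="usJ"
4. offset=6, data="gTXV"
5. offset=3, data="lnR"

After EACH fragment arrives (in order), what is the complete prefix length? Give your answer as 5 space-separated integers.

Fragment 1: offset=10 data="wM" -> buffer=??????????wM??? -> prefix_len=0
Fragment 2: offset=0 data="LVA" -> buffer=LVA???????wM??? -> prefix_len=3
Fragment 3: offset=12 data="usJ" -> buffer=LVA???????wMusJ -> prefix_len=3
Fragment 4: offset=6 data="gTXV" -> buffer=LVA???gTXVwMusJ -> prefix_len=3
Fragment 5: offset=3 data="lnR" -> buffer=LVAlnRgTXVwMusJ -> prefix_len=15

Answer: 0 3 3 3 15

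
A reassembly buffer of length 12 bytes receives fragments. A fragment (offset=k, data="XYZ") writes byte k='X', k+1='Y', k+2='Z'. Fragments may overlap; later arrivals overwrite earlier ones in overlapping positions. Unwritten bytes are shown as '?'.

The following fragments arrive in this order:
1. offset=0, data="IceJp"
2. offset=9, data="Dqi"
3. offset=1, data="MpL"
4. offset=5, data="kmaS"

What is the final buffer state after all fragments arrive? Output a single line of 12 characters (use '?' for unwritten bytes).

Answer: IMpLpkmaSDqi

Derivation:
Fragment 1: offset=0 data="IceJp" -> buffer=IceJp???????
Fragment 2: offset=9 data="Dqi" -> buffer=IceJp????Dqi
Fragment 3: offset=1 data="MpL" -> buffer=IMpLp????Dqi
Fragment 4: offset=5 data="kmaS" -> buffer=IMpLpkmaSDqi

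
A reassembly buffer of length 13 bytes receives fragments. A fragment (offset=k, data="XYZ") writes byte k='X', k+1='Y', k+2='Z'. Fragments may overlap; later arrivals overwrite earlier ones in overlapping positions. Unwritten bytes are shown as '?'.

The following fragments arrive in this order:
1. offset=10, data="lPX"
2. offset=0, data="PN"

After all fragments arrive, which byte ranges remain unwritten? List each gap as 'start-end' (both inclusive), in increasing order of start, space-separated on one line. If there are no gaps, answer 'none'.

Answer: 2-9

Derivation:
Fragment 1: offset=10 len=3
Fragment 2: offset=0 len=2
Gaps: 2-9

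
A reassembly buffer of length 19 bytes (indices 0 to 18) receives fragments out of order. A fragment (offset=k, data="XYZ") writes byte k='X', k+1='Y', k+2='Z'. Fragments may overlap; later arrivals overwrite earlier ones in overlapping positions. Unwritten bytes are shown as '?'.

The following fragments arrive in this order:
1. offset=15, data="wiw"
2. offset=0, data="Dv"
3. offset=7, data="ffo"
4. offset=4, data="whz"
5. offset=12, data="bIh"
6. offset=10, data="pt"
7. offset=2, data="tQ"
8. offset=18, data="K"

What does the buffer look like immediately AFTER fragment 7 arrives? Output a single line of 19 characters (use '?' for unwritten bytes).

Fragment 1: offset=15 data="wiw" -> buffer=???????????????wiw?
Fragment 2: offset=0 data="Dv" -> buffer=Dv?????????????wiw?
Fragment 3: offset=7 data="ffo" -> buffer=Dv?????ffo?????wiw?
Fragment 4: offset=4 data="whz" -> buffer=Dv??whzffo?????wiw?
Fragment 5: offset=12 data="bIh" -> buffer=Dv??whzffo??bIhwiw?
Fragment 6: offset=10 data="pt" -> buffer=Dv??whzffoptbIhwiw?
Fragment 7: offset=2 data="tQ" -> buffer=DvtQwhzffoptbIhwiw?

Answer: DvtQwhzffoptbIhwiw?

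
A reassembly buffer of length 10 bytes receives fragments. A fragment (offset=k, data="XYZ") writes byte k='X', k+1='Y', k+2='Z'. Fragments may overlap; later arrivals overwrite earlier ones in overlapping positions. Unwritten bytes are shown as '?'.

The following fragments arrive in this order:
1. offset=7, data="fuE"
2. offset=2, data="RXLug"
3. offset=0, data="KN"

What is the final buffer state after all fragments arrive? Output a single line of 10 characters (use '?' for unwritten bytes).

Answer: KNRXLugfuE

Derivation:
Fragment 1: offset=7 data="fuE" -> buffer=???????fuE
Fragment 2: offset=2 data="RXLug" -> buffer=??RXLugfuE
Fragment 3: offset=0 data="KN" -> buffer=KNRXLugfuE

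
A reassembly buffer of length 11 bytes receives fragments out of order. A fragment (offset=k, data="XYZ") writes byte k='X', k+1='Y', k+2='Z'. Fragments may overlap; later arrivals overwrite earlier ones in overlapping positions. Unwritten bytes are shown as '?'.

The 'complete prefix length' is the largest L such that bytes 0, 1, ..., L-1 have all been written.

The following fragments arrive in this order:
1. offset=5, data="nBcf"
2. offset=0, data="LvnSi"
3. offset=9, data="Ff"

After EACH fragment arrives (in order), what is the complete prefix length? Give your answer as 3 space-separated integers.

Fragment 1: offset=5 data="nBcf" -> buffer=?????nBcf?? -> prefix_len=0
Fragment 2: offset=0 data="LvnSi" -> buffer=LvnSinBcf?? -> prefix_len=9
Fragment 3: offset=9 data="Ff" -> buffer=LvnSinBcfFf -> prefix_len=11

Answer: 0 9 11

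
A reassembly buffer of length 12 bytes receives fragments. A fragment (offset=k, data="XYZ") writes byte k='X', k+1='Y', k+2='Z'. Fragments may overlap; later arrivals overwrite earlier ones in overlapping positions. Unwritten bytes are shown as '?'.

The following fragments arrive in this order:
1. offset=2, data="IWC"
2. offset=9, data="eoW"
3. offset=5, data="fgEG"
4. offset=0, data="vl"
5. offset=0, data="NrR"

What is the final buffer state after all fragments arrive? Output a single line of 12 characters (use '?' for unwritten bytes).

Fragment 1: offset=2 data="IWC" -> buffer=??IWC???????
Fragment 2: offset=9 data="eoW" -> buffer=??IWC????eoW
Fragment 3: offset=5 data="fgEG" -> buffer=??IWCfgEGeoW
Fragment 4: offset=0 data="vl" -> buffer=vlIWCfgEGeoW
Fragment 5: offset=0 data="NrR" -> buffer=NrRWCfgEGeoW

Answer: NrRWCfgEGeoW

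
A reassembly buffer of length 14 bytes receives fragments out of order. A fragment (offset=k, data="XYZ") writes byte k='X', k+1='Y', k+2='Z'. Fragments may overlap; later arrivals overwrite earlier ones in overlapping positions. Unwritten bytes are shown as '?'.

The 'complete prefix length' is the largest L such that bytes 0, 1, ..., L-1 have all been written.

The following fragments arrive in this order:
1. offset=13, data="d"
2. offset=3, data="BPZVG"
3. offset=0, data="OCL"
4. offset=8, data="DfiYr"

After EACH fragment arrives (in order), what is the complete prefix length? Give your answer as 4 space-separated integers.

Fragment 1: offset=13 data="d" -> buffer=?????????????d -> prefix_len=0
Fragment 2: offset=3 data="BPZVG" -> buffer=???BPZVG?????d -> prefix_len=0
Fragment 3: offset=0 data="OCL" -> buffer=OCLBPZVG?????d -> prefix_len=8
Fragment 4: offset=8 data="DfiYr" -> buffer=OCLBPZVGDfiYrd -> prefix_len=14

Answer: 0 0 8 14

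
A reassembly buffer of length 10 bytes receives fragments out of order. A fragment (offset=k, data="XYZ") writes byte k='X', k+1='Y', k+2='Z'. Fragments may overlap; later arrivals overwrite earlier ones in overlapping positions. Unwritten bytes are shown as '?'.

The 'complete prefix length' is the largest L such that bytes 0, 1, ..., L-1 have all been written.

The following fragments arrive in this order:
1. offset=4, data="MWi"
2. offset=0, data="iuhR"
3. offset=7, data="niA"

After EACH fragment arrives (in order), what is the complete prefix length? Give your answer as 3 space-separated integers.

Answer: 0 7 10

Derivation:
Fragment 1: offset=4 data="MWi" -> buffer=????MWi??? -> prefix_len=0
Fragment 2: offset=0 data="iuhR" -> buffer=iuhRMWi??? -> prefix_len=7
Fragment 3: offset=7 data="niA" -> buffer=iuhRMWiniA -> prefix_len=10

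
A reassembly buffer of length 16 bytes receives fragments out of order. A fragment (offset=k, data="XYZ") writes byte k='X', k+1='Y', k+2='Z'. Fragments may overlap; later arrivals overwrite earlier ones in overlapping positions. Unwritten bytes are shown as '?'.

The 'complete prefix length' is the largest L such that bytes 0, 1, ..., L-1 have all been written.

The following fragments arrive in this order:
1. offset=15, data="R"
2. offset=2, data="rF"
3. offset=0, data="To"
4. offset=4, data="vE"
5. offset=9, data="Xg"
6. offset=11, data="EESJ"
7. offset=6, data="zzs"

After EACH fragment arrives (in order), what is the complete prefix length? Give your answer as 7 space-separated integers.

Answer: 0 0 4 6 6 6 16

Derivation:
Fragment 1: offset=15 data="R" -> buffer=???????????????R -> prefix_len=0
Fragment 2: offset=2 data="rF" -> buffer=??rF???????????R -> prefix_len=0
Fragment 3: offset=0 data="To" -> buffer=TorF???????????R -> prefix_len=4
Fragment 4: offset=4 data="vE" -> buffer=TorFvE?????????R -> prefix_len=6
Fragment 5: offset=9 data="Xg" -> buffer=TorFvE???Xg????R -> prefix_len=6
Fragment 6: offset=11 data="EESJ" -> buffer=TorFvE???XgEESJR -> prefix_len=6
Fragment 7: offset=6 data="zzs" -> buffer=TorFvEzzsXgEESJR -> prefix_len=16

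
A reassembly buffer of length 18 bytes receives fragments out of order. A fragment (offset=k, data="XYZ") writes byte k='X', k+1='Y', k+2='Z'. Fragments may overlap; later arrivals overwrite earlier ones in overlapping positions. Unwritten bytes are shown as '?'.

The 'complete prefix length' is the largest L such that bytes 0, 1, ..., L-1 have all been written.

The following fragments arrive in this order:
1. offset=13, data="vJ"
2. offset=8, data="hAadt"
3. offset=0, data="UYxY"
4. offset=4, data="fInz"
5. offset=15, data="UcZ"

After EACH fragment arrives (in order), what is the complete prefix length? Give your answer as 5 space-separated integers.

Answer: 0 0 4 15 18

Derivation:
Fragment 1: offset=13 data="vJ" -> buffer=?????????????vJ??? -> prefix_len=0
Fragment 2: offset=8 data="hAadt" -> buffer=????????hAadtvJ??? -> prefix_len=0
Fragment 3: offset=0 data="UYxY" -> buffer=UYxY????hAadtvJ??? -> prefix_len=4
Fragment 4: offset=4 data="fInz" -> buffer=UYxYfInzhAadtvJ??? -> prefix_len=15
Fragment 5: offset=15 data="UcZ" -> buffer=UYxYfInzhAadtvJUcZ -> prefix_len=18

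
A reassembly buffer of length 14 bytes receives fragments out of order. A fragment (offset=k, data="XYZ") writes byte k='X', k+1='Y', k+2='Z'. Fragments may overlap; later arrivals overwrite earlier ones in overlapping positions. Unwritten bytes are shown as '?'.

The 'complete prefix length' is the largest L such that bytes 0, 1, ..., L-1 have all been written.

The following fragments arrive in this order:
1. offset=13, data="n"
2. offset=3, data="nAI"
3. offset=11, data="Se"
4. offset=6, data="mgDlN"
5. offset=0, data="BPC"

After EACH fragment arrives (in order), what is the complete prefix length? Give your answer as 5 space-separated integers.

Answer: 0 0 0 0 14

Derivation:
Fragment 1: offset=13 data="n" -> buffer=?????????????n -> prefix_len=0
Fragment 2: offset=3 data="nAI" -> buffer=???nAI???????n -> prefix_len=0
Fragment 3: offset=11 data="Se" -> buffer=???nAI?????Sen -> prefix_len=0
Fragment 4: offset=6 data="mgDlN" -> buffer=???nAImgDlNSen -> prefix_len=0
Fragment 5: offset=0 data="BPC" -> buffer=BPCnAImgDlNSen -> prefix_len=14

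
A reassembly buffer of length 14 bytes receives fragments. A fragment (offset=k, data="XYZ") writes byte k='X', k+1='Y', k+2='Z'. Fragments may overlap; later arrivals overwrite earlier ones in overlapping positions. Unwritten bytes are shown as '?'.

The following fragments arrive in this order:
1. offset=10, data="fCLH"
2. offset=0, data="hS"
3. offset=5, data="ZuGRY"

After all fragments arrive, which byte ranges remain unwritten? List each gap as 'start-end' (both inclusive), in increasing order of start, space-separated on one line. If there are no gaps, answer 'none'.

Answer: 2-4

Derivation:
Fragment 1: offset=10 len=4
Fragment 2: offset=0 len=2
Fragment 3: offset=5 len=5
Gaps: 2-4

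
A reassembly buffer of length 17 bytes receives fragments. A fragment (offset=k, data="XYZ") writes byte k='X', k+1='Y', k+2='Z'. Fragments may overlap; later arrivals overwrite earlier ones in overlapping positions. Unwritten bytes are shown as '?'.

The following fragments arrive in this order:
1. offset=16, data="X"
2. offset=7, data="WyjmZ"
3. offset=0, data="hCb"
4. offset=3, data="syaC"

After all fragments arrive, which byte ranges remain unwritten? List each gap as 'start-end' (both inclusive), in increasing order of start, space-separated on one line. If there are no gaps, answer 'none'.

Answer: 12-15

Derivation:
Fragment 1: offset=16 len=1
Fragment 2: offset=7 len=5
Fragment 3: offset=0 len=3
Fragment 4: offset=3 len=4
Gaps: 12-15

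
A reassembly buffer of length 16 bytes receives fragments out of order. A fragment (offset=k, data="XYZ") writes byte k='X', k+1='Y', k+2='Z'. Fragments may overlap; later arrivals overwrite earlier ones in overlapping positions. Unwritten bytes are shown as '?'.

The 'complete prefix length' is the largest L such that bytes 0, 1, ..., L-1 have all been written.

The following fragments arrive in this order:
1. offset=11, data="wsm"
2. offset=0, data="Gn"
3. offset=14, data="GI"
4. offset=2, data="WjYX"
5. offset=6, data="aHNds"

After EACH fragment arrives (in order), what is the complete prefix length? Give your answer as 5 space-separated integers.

Fragment 1: offset=11 data="wsm" -> buffer=???????????wsm?? -> prefix_len=0
Fragment 2: offset=0 data="Gn" -> buffer=Gn?????????wsm?? -> prefix_len=2
Fragment 3: offset=14 data="GI" -> buffer=Gn?????????wsmGI -> prefix_len=2
Fragment 4: offset=2 data="WjYX" -> buffer=GnWjYX?????wsmGI -> prefix_len=6
Fragment 5: offset=6 data="aHNds" -> buffer=GnWjYXaHNdswsmGI -> prefix_len=16

Answer: 0 2 2 6 16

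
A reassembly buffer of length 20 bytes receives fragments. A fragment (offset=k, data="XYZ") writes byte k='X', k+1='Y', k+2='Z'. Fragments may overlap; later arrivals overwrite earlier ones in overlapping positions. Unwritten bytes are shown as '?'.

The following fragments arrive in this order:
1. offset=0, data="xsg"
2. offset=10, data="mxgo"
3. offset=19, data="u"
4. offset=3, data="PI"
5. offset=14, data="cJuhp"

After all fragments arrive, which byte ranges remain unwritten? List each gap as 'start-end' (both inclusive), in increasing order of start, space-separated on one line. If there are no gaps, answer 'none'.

Answer: 5-9

Derivation:
Fragment 1: offset=0 len=3
Fragment 2: offset=10 len=4
Fragment 3: offset=19 len=1
Fragment 4: offset=3 len=2
Fragment 5: offset=14 len=5
Gaps: 5-9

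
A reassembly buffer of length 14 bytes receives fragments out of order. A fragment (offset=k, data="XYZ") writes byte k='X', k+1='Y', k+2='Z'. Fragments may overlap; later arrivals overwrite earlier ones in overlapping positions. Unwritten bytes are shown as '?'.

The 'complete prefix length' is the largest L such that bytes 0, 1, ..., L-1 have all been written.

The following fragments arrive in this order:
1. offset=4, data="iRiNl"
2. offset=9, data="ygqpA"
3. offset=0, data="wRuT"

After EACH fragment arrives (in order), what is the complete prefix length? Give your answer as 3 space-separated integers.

Answer: 0 0 14

Derivation:
Fragment 1: offset=4 data="iRiNl" -> buffer=????iRiNl????? -> prefix_len=0
Fragment 2: offset=9 data="ygqpA" -> buffer=????iRiNlygqpA -> prefix_len=0
Fragment 3: offset=0 data="wRuT" -> buffer=wRuTiRiNlygqpA -> prefix_len=14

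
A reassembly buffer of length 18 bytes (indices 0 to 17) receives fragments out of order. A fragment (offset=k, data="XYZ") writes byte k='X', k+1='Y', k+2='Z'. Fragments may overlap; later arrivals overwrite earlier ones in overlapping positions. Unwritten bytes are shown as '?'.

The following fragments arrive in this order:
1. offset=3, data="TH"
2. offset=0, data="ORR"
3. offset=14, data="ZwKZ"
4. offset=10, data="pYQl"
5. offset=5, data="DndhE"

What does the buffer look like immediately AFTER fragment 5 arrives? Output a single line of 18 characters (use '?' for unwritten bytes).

Fragment 1: offset=3 data="TH" -> buffer=???TH?????????????
Fragment 2: offset=0 data="ORR" -> buffer=ORRTH?????????????
Fragment 3: offset=14 data="ZwKZ" -> buffer=ORRTH?????????ZwKZ
Fragment 4: offset=10 data="pYQl" -> buffer=ORRTH?????pYQlZwKZ
Fragment 5: offset=5 data="DndhE" -> buffer=ORRTHDndhEpYQlZwKZ

Answer: ORRTHDndhEpYQlZwKZ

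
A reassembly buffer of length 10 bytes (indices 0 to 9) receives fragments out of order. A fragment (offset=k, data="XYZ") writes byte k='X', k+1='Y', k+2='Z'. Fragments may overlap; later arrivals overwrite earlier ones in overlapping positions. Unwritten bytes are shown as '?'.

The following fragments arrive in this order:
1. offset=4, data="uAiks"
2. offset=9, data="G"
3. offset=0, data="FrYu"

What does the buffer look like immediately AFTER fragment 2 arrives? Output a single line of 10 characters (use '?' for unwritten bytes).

Fragment 1: offset=4 data="uAiks" -> buffer=????uAiks?
Fragment 2: offset=9 data="G" -> buffer=????uAiksG

Answer: ????uAiksG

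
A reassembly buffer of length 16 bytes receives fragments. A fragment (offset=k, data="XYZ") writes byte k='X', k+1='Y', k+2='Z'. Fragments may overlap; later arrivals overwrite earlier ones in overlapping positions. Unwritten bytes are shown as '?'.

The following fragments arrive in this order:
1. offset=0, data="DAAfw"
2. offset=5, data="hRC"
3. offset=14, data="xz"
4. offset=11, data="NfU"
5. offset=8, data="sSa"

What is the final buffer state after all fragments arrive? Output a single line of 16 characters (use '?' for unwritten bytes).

Answer: DAAfwhRCsSaNfUxz

Derivation:
Fragment 1: offset=0 data="DAAfw" -> buffer=DAAfw???????????
Fragment 2: offset=5 data="hRC" -> buffer=DAAfwhRC????????
Fragment 3: offset=14 data="xz" -> buffer=DAAfwhRC??????xz
Fragment 4: offset=11 data="NfU" -> buffer=DAAfwhRC???NfUxz
Fragment 5: offset=8 data="sSa" -> buffer=DAAfwhRCsSaNfUxz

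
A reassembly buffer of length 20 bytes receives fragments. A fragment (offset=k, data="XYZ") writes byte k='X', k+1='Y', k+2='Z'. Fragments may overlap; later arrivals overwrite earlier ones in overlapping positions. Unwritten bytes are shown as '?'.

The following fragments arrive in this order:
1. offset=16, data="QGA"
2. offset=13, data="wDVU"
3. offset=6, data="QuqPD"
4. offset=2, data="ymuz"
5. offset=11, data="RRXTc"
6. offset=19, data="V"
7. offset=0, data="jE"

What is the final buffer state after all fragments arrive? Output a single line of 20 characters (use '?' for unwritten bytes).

Answer: jEymuzQuqPDRRXTcUGAV

Derivation:
Fragment 1: offset=16 data="QGA" -> buffer=????????????????QGA?
Fragment 2: offset=13 data="wDVU" -> buffer=?????????????wDVUGA?
Fragment 3: offset=6 data="QuqPD" -> buffer=??????QuqPD??wDVUGA?
Fragment 4: offset=2 data="ymuz" -> buffer=??ymuzQuqPD??wDVUGA?
Fragment 5: offset=11 data="RRXTc" -> buffer=??ymuzQuqPDRRXTcUGA?
Fragment 6: offset=19 data="V" -> buffer=??ymuzQuqPDRRXTcUGAV
Fragment 7: offset=0 data="jE" -> buffer=jEymuzQuqPDRRXTcUGAV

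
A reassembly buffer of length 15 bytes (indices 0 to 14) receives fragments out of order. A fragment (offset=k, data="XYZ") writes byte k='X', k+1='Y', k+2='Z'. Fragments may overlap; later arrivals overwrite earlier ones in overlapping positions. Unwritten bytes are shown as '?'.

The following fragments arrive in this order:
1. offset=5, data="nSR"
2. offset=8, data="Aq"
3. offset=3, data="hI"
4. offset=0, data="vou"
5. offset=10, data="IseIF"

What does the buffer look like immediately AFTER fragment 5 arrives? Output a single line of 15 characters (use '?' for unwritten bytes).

Fragment 1: offset=5 data="nSR" -> buffer=?????nSR???????
Fragment 2: offset=8 data="Aq" -> buffer=?????nSRAq?????
Fragment 3: offset=3 data="hI" -> buffer=???hInSRAq?????
Fragment 4: offset=0 data="vou" -> buffer=vouhInSRAq?????
Fragment 5: offset=10 data="IseIF" -> buffer=vouhInSRAqIseIF

Answer: vouhInSRAqIseIF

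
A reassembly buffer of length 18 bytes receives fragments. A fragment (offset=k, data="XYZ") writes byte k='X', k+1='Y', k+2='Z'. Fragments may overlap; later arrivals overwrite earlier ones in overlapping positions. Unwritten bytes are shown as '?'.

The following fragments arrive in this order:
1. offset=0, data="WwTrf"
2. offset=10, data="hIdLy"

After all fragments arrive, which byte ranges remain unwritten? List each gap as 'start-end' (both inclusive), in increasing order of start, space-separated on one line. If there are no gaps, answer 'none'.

Answer: 5-9 15-17

Derivation:
Fragment 1: offset=0 len=5
Fragment 2: offset=10 len=5
Gaps: 5-9 15-17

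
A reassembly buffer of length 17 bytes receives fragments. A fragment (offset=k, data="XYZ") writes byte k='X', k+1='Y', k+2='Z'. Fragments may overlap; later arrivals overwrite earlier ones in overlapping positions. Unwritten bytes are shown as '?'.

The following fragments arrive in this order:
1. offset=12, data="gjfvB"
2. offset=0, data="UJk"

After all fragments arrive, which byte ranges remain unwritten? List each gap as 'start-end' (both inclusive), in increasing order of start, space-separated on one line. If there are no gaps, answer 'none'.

Answer: 3-11

Derivation:
Fragment 1: offset=12 len=5
Fragment 2: offset=0 len=3
Gaps: 3-11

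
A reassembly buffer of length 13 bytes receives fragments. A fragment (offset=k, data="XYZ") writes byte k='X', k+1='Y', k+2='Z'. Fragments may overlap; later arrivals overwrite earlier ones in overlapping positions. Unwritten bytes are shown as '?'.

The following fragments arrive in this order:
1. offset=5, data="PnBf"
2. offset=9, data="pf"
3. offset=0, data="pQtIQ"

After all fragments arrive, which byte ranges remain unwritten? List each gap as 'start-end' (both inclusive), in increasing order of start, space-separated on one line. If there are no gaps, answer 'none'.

Answer: 11-12

Derivation:
Fragment 1: offset=5 len=4
Fragment 2: offset=9 len=2
Fragment 3: offset=0 len=5
Gaps: 11-12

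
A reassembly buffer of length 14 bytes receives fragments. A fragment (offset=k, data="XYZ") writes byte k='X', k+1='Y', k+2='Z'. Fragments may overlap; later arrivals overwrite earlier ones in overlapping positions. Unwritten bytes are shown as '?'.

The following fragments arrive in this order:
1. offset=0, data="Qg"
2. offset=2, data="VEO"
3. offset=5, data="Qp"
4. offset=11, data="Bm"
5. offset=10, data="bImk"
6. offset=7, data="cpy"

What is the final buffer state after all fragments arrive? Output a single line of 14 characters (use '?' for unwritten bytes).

Fragment 1: offset=0 data="Qg" -> buffer=Qg????????????
Fragment 2: offset=2 data="VEO" -> buffer=QgVEO?????????
Fragment 3: offset=5 data="Qp" -> buffer=QgVEOQp???????
Fragment 4: offset=11 data="Bm" -> buffer=QgVEOQp????Bm?
Fragment 5: offset=10 data="bImk" -> buffer=QgVEOQp???bImk
Fragment 6: offset=7 data="cpy" -> buffer=QgVEOQpcpybImk

Answer: QgVEOQpcpybImk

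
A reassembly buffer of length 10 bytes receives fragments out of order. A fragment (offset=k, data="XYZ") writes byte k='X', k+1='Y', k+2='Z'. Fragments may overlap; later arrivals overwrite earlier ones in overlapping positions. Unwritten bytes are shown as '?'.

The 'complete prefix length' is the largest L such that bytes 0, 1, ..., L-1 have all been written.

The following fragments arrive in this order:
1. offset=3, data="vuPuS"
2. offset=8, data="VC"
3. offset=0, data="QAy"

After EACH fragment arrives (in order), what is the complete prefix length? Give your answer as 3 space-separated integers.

Answer: 0 0 10

Derivation:
Fragment 1: offset=3 data="vuPuS" -> buffer=???vuPuS?? -> prefix_len=0
Fragment 2: offset=8 data="VC" -> buffer=???vuPuSVC -> prefix_len=0
Fragment 3: offset=0 data="QAy" -> buffer=QAyvuPuSVC -> prefix_len=10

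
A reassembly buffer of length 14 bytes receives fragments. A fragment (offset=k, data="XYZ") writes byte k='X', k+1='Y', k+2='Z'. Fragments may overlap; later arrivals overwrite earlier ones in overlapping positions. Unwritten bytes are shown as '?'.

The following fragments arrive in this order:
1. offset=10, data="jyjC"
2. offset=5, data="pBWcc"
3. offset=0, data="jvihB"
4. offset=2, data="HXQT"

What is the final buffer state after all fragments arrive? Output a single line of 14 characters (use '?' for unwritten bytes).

Fragment 1: offset=10 data="jyjC" -> buffer=??????????jyjC
Fragment 2: offset=5 data="pBWcc" -> buffer=?????pBWccjyjC
Fragment 3: offset=0 data="jvihB" -> buffer=jvihBpBWccjyjC
Fragment 4: offset=2 data="HXQT" -> buffer=jvHXQTBWccjyjC

Answer: jvHXQTBWccjyjC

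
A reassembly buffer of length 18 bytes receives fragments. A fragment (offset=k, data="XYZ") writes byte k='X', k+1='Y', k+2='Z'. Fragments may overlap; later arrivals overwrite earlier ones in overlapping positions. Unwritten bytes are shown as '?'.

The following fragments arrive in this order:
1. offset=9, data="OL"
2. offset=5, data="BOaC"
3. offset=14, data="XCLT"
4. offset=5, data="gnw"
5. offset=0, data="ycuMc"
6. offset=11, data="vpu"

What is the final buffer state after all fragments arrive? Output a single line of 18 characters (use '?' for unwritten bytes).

Fragment 1: offset=9 data="OL" -> buffer=?????????OL???????
Fragment 2: offset=5 data="BOaC" -> buffer=?????BOaCOL???????
Fragment 3: offset=14 data="XCLT" -> buffer=?????BOaCOL???XCLT
Fragment 4: offset=5 data="gnw" -> buffer=?????gnwCOL???XCLT
Fragment 5: offset=0 data="ycuMc" -> buffer=ycuMcgnwCOL???XCLT
Fragment 6: offset=11 data="vpu" -> buffer=ycuMcgnwCOLvpuXCLT

Answer: ycuMcgnwCOLvpuXCLT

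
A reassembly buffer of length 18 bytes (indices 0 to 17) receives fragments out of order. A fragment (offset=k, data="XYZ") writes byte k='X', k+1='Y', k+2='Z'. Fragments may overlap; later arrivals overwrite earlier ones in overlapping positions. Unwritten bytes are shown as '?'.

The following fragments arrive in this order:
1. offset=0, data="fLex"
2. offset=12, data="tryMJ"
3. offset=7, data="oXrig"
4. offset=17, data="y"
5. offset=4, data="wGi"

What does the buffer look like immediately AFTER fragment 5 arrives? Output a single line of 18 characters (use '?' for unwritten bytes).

Fragment 1: offset=0 data="fLex" -> buffer=fLex??????????????
Fragment 2: offset=12 data="tryMJ" -> buffer=fLex????????tryMJ?
Fragment 3: offset=7 data="oXrig" -> buffer=fLex???oXrigtryMJ?
Fragment 4: offset=17 data="y" -> buffer=fLex???oXrigtryMJy
Fragment 5: offset=4 data="wGi" -> buffer=fLexwGioXrigtryMJy

Answer: fLexwGioXrigtryMJy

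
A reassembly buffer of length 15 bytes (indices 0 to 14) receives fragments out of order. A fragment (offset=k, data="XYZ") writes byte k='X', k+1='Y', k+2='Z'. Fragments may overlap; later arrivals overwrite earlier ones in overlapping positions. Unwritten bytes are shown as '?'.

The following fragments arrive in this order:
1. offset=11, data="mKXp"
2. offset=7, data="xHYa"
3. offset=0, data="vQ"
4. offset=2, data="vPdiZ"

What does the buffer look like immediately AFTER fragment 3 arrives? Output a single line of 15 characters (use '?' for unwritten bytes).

Answer: vQ?????xHYamKXp

Derivation:
Fragment 1: offset=11 data="mKXp" -> buffer=???????????mKXp
Fragment 2: offset=7 data="xHYa" -> buffer=???????xHYamKXp
Fragment 3: offset=0 data="vQ" -> buffer=vQ?????xHYamKXp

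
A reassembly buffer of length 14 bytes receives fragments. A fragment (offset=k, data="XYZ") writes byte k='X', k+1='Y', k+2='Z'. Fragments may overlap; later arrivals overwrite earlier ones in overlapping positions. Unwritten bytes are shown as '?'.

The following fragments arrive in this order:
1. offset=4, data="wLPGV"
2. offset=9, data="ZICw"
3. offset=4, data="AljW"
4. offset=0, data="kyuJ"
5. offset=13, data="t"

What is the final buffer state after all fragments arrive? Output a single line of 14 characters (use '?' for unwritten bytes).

Fragment 1: offset=4 data="wLPGV" -> buffer=????wLPGV?????
Fragment 2: offset=9 data="ZICw" -> buffer=????wLPGVZICw?
Fragment 3: offset=4 data="AljW" -> buffer=????AljWVZICw?
Fragment 4: offset=0 data="kyuJ" -> buffer=kyuJAljWVZICw?
Fragment 5: offset=13 data="t" -> buffer=kyuJAljWVZICwt

Answer: kyuJAljWVZICwt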